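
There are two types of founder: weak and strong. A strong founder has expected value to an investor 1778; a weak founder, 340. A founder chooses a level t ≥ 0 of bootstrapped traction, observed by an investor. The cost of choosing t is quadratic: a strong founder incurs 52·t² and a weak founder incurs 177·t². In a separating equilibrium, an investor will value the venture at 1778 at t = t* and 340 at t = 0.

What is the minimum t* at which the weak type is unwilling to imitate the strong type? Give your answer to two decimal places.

2.85

The weak type at t = 0 receives 340; imitating at t* yields 1778 − 177·t*².
Indifference: 340 = 1778 − 177·t*², so t*² = (1778 − 340) / 177 ≈ 8.1243.
t* = √8.1243 ≈ 2.85.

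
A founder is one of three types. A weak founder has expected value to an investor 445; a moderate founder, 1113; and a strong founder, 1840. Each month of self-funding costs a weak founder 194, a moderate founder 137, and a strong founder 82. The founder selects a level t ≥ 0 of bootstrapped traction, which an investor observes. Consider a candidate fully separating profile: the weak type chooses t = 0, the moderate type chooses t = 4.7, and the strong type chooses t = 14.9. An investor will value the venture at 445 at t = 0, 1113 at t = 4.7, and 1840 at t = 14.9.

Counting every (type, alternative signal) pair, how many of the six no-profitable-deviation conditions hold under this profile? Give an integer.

5

Strong (own payoff 1840 − 82×14.9 = 618.2): to t=0 gives 445 → no gain ✓; to t=4.7 gives 1113 − 82×4.7 = 727.6 → profitable ✗.
Weak (own payoff 445): to t=4.7 gives 1113 − 194×4.7 = 201.2 → no gain ✓; to t=14.9 gives 1840 − 194×14.9 = -1050.6 → no gain ✓.
Moderate (own payoff 1113 − 137×4.7 = 469.1): to t=0 gives 445 → no gain ✓; to t=14.9 gives 1840 − 137×14.9 = -201.3 → no gain ✓.
5 of the 6 constraints hold; not an equilibrium.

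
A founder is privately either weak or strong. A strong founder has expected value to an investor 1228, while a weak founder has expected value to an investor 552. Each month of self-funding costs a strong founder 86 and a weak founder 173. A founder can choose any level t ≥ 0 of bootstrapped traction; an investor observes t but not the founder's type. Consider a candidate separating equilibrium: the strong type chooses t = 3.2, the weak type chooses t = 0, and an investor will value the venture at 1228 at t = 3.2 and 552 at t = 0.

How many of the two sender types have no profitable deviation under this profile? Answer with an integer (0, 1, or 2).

1

Weak type: stay at 0 → 552; mimic → 1228 − 173 × 3.2 = 674.4. IC fails (552 < 674.4).
Strong type: signal → 1228 − 86 × 3.2 = 952.8; deviate to 0 → 552. IC holds (952.8 ≥ 552).
1 of 2 constraints hold, so this profile is not an equilibrium.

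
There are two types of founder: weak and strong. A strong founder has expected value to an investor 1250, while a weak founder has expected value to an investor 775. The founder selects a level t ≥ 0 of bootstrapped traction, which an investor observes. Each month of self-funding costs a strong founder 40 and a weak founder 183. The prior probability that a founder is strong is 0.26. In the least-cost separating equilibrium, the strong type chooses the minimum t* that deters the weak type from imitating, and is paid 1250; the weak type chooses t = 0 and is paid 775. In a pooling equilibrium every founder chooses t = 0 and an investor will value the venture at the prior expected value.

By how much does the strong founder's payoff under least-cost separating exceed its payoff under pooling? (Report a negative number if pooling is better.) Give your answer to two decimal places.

247.67

Least-cost separating signal: t* solves 775 = 1250 − 183·t*, so t* = (1250 − 775)/183 ≈ 2.5956.
Strong type's separating payoff: 1250 − 40 × t* = 1250 − 40 × (1250 − 775)/183 = 1250 − 19000/183 ≈ 1146.1749.
Pooling payoff: 0.26 × 1250 + 0.74 × 775 = 898.5.
Difference: 1146.1749 − 898.5 = 247.6749, i.e. 247.67 to two decimal places.
The strong type prefers to separate.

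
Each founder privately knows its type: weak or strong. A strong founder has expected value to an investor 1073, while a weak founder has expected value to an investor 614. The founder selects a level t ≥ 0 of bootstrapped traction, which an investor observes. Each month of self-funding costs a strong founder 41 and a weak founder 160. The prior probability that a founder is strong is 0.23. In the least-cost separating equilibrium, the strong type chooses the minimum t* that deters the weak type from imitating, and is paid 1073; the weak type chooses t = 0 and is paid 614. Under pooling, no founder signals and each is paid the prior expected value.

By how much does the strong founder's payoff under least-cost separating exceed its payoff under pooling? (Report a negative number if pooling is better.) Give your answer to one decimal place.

235.8

Least-cost separating signal: t* solves 614 = 1073 − 160·t*, so t* = (1073 − 614)/160 ≈ 2.8688.
Strong type's separating payoff: 1073 − 41 × t* = 1073 − 41 × (1073 − 614)/160 = 1073 − 18819/160 ≈ 955.381.
Pooling payoff: 0.23 × 1073 + 0.77 × 614 = 719.57.
Difference: 955.381 − 719.57 = 235.811, i.e. 235.8 to one decimal place.
The strong type prefers to separate.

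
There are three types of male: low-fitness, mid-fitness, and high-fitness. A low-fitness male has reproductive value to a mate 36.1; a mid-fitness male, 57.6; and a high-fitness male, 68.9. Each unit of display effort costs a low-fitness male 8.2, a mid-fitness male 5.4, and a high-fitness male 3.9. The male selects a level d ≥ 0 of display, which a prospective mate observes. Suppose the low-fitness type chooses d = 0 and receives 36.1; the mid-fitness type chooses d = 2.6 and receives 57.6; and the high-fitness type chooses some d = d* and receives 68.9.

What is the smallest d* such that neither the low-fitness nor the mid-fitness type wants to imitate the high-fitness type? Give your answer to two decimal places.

4.69

Low-fitness type (on-path payoff 36.1) won't mimic when 36.1 ≥ 68.9 − 8.2·d*, i.e. d* ≥ 4.00.
Mid-fitness type (on-path payoff 57.6 − 5.4×2.6 = 43.56) won't mimic when 43.56 ≥ 68.9 − 5.4·d*, i.e. d* ≥ 4.69.
Both must hold, so d* = max(4.00, 4.69) = 4.69. The mid-fitness type's constraint binds.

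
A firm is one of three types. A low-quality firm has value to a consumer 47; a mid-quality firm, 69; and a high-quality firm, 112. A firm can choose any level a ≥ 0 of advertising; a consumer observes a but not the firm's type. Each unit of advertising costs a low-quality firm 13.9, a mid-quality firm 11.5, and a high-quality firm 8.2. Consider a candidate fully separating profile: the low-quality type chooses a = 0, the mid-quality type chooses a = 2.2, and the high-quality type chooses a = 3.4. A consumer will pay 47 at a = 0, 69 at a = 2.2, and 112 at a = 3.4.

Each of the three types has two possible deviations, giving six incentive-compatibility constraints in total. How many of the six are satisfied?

High-quality (own payoff 112 − 8.2×3.4 = 84.12): to a=0 gives 47 → no gain ✓; to a=2.2 gives 69 − 8.2×2.2 = 50.96 → no gain ✓.
Mid-quality (own payoff 69 − 11.5×2.2 = 43.7): to a=0 gives 47 → profitable ✗; to a=3.4 gives 112 − 11.5×3.4 = 72.9 → profitable ✗.
Low-quality (own payoff 47): to a=2.2 gives 69 − 13.9×2.2 = 38.42 → no gain ✓; to a=3.4 gives 112 − 13.9×3.4 = 64.74 → profitable ✗.
3 of the 6 constraints hold; not an equilibrium.

3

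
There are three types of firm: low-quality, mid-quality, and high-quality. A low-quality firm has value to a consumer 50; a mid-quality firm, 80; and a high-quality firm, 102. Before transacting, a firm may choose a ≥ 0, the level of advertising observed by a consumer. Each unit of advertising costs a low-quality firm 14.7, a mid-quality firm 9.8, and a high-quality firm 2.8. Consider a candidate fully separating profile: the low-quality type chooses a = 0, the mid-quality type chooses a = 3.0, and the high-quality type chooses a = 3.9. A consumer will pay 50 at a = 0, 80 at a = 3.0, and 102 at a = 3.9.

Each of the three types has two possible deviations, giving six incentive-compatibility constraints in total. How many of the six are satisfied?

High-quality (own payoff 102 − 2.8×3.9 = 91.08): to a=0 gives 50 → no gain ✓; to a=3.0 gives 80 − 2.8×3.0 = 71.6 → no gain ✓.
Mid-quality (own payoff 80 − 9.8×3.0 = 50.6): to a=0 gives 50 → no gain ✓; to a=3.9 gives 102 − 9.8×3.9 = 63.78 → profitable ✗.
Low-quality (own payoff 50): to a=3.0 gives 80 − 14.7×3.0 = 35.9 → no gain ✓; to a=3.9 gives 102 − 14.7×3.9 = 44.67 → no gain ✓.
5 of the 6 constraints hold; not an equilibrium.

5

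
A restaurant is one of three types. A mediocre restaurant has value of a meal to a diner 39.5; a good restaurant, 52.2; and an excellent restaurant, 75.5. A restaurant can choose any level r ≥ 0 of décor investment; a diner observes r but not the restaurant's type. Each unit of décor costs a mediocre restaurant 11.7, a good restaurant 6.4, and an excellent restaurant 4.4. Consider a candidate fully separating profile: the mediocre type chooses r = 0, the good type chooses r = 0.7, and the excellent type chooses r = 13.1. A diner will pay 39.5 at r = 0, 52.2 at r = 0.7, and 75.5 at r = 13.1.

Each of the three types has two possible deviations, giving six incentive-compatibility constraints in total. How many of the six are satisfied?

3

Mediocre (own payoff 39.5): to r=0.7 gives 52.2 − 11.7×0.7 = 44.01 → profitable ✗; to r=13.1 gives 75.5 − 11.7×13.1 = -77.77 → no gain ✓.
Excellent (own payoff 75.5 − 4.4×13.1 = 17.86): to r=0 gives 39.5 → profitable ✗; to r=0.7 gives 52.2 − 4.4×0.7 = 49.12 → profitable ✗.
Good (own payoff 52.2 − 6.4×0.7 = 47.72): to r=0 gives 39.5 → no gain ✓; to r=13.1 gives 75.5 − 6.4×13.1 = -8.34 → no gain ✓.
3 of the 6 constraints hold; not an equilibrium.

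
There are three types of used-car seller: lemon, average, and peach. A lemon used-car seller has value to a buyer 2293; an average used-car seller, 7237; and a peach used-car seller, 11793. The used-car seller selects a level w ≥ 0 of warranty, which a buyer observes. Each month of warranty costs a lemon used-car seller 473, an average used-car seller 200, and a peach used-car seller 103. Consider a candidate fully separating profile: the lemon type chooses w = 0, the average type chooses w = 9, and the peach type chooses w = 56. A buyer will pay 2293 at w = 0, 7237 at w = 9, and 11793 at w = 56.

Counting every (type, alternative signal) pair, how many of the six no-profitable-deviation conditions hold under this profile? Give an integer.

4

Average (own payoff 7237 − 200×9 = 5437): to w=0 gives 2293 → no gain ✓; to w=56 gives 11793 − 200×56 = 593 → no gain ✓.
Peach (own payoff 11793 − 103×56 = 6025): to w=0 gives 2293 → no gain ✓; to w=9 gives 7237 − 103×9 = 6310 → profitable ✗.
Lemon (own payoff 2293): to w=9 gives 7237 − 473×9 = 2980 → profitable ✗; to w=56 gives 11793 − 473×56 = -14695 → no gain ✓.
4 of the 6 constraints hold; not an equilibrium.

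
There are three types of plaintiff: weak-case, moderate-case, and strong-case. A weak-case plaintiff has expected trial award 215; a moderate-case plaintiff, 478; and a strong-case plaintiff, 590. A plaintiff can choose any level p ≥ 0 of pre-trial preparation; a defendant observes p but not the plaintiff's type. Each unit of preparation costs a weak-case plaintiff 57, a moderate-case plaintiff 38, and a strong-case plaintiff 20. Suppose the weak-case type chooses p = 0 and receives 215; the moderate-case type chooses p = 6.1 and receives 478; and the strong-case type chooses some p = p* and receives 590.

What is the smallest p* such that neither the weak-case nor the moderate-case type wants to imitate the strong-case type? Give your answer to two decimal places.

9.05

Weak-case type (on-path payoff 215) won't mimic when 215 ≥ 590 − 57·p*, i.e. p* ≥ 6.58.
Moderate-case type (on-path payoff 478 − 38×6.1 = 246.2) won't mimic when 246.2 ≥ 590 − 38·p*, i.e. p* ≥ 9.05.
Both must hold, so p* = max(6.58, 9.05) = 9.05. The moderate-case type's constraint binds.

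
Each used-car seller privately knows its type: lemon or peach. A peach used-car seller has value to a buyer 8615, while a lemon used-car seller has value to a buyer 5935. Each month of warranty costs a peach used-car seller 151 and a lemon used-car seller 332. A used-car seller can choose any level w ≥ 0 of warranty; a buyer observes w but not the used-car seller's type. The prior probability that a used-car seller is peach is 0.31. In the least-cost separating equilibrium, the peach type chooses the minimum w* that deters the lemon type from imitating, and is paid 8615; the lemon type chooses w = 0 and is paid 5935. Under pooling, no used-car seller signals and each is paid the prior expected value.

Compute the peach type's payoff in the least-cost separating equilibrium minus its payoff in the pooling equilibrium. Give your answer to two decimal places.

Least-cost separating signal: w* solves 5935 = 8615 − 332·w*, so w* = (8615 − 5935)/332 ≈ 8.0723.
Peach type's separating payoff: 8615 − 151 × w* = 8615 − 151 × (8615 − 5935)/332 = 8615 − 404680/332 ≈ 7396.0843.
Pooling payoff: 0.31 × 8615 + 0.69 × 5935 = 6765.8.
Difference: 7396.0843 − 6765.8 = 630.2843, i.e. 630.28 to two decimal places.
The peach type prefers to separate.

630.28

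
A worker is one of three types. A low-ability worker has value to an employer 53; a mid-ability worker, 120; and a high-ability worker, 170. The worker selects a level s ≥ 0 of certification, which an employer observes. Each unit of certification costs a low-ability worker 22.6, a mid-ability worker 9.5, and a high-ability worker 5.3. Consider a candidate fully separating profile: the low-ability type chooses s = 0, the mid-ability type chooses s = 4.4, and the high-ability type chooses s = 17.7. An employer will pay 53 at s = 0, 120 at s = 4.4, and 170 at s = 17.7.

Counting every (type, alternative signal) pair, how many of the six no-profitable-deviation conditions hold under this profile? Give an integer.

5

High-ability (own payoff 170 − 5.3×17.7 = 76.19): to s=0 gives 53 → no gain ✓; to s=4.4 gives 120 − 5.3×4.4 = 96.68 → profitable ✗.
Mid-ability (own payoff 120 − 9.5×4.4 = 78.2): to s=0 gives 53 → no gain ✓; to s=17.7 gives 170 − 9.5×17.7 = 1.85 → no gain ✓.
Low-ability (own payoff 53): to s=4.4 gives 120 − 22.6×4.4 = 20.56 → no gain ✓; to s=17.7 gives 170 − 22.6×17.7 = -230.02 → no gain ✓.
5 of the 6 constraints hold; not an equilibrium.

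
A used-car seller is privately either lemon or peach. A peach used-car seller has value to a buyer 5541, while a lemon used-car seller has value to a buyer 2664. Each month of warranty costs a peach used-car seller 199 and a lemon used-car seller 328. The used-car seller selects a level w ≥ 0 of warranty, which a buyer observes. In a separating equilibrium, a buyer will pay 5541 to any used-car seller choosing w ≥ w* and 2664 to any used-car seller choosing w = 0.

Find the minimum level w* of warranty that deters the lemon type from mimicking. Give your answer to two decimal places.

A lemon used-car seller choosing w = 0 receives 2664.
Imitating at w* instead would pay 5541 at cost 328·w*, netting 5541 − 328·w*.
Indifference: 2664 = 5541 − 328·w*, so w* = (5541 − 2664) / 328 ≈ 8.77.
At w* the lemon type's incentive constraint just binds; the peach type strictly prefers w* since its per-unit cost is lower.

8.77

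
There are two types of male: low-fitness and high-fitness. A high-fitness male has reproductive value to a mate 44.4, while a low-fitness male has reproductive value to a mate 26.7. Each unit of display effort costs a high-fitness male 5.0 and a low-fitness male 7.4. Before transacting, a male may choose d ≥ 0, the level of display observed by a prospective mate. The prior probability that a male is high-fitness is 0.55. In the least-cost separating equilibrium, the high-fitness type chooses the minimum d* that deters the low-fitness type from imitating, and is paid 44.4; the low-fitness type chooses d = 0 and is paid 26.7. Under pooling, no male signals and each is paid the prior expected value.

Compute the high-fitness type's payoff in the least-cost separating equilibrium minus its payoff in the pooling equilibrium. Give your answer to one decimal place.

Least-cost separating signal: d* solves 26.7 = 44.4 − 7.4·d*, so d* = (44.4 − 26.7)/7.4 ≈ 2.3919.
High-fitness type's separating payoff: 44.4 − 5.0 × d* = 44.4 − 5.0 × (44.4 − 26.7)/7.4 = 44.4 − 88.5/7.4 ≈ 32.441.
Pooling payoff: 0.55 × 44.4 + 0.45 × 26.7 = 36.435.
Difference: 32.441 − 36.435 = -3.994, i.e. -4.0 to one decimal place.
The high-fitness type would prefer the pooling outcome.

-4.0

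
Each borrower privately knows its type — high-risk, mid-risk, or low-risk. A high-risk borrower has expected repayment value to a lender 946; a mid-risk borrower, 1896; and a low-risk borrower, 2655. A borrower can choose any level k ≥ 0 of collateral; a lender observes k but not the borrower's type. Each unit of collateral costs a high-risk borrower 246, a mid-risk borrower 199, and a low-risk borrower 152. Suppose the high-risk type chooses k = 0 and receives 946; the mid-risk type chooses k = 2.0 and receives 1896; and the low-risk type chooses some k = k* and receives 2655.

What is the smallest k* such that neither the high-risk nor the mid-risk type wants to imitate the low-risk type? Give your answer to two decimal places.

6.95

Mid-risk type (on-path payoff 1896 − 199×2.0 = 1498) won't mimic when 1498 ≥ 2655 − 199·k*, i.e. k* ≥ 5.81.
High-risk type (on-path payoff 946) won't mimic when 946 ≥ 2655 − 246·k*, i.e. k* ≥ 6.95.
Both must hold, so k* = max(6.95, 5.81) = 6.95. The high-risk type's constraint binds.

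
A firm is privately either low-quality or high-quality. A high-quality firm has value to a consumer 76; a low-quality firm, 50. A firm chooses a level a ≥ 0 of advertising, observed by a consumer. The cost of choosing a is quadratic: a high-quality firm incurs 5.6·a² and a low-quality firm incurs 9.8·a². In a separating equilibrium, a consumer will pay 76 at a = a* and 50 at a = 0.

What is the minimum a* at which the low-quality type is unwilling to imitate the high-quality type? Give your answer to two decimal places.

1.63

The low-quality type at a = 0 receives 50; imitating at a* yields 76 − 9.8·a*².
Indifference: 50 = 76 − 9.8·a*², so a*² = (76 − 50) / 9.8 ≈ 2.6531.
a* = √2.6531 ≈ 1.63.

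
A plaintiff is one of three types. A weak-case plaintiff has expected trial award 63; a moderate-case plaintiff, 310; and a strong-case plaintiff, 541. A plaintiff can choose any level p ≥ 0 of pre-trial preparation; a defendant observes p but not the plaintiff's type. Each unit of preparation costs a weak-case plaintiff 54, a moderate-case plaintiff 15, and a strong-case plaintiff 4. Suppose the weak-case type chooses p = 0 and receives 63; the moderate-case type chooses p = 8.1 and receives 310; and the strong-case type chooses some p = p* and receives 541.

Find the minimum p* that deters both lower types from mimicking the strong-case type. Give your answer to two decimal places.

23.50

Moderate-case type (on-path payoff 310 − 15×8.1 = 188.5) won't mimic when 188.5 ≥ 541 − 15·p*, i.e. p* ≥ 23.50.
Weak-case type (on-path payoff 63) won't mimic when 63 ≥ 541 − 54·p*, i.e. p* ≥ 8.85.
Both must hold, so p* = max(8.85, 23.50) = 23.50. The moderate-case type's constraint binds.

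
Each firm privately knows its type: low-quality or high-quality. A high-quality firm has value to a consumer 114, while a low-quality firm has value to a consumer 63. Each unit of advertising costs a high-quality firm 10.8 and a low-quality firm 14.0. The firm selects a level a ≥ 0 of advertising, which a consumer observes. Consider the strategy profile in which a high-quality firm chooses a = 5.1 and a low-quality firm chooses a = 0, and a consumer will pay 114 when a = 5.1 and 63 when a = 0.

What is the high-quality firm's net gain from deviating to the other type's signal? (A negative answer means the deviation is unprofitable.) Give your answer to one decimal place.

Playing a = 5.1 the high-quality firm receives 114 − 10.8 × 5.1 = 58.92.
Deviating to a = 0 yields 63 instead.
Gain from deviating: 63 − 58.92 = 4.08, i.e. 4.1 to one decimal place.
The gain is positive, so the high-quality type's incentive-compatibility constraint is violated — this profile is not a separating equilibrium.

4.1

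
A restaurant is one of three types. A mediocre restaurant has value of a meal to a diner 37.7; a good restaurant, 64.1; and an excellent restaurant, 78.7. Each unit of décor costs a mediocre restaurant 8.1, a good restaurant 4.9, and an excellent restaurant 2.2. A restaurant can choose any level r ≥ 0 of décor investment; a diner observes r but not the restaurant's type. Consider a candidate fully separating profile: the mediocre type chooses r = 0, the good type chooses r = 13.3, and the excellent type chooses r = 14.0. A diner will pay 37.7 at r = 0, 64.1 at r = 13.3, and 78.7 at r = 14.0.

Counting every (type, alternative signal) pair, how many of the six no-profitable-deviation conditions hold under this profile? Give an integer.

4

Good (own payoff 64.1 − 4.9×13.3 = -1.07): to r=0 gives 37.7 → profitable ✗; to r=14.0 gives 78.7 − 4.9×14.0 = 10.1 → profitable ✗.
Mediocre (own payoff 37.7): to r=13.3 gives 64.1 − 8.1×13.3 = -43.63 → no gain ✓; to r=14.0 gives 78.7 − 8.1×14.0 = -34.7 → no gain ✓.
Excellent (own payoff 78.7 − 2.2×14.0 = 47.9): to r=0 gives 37.7 → no gain ✓; to r=13.3 gives 64.1 − 2.2×13.3 = 34.84 → no gain ✓.
4 of the 6 constraints hold; not an equilibrium.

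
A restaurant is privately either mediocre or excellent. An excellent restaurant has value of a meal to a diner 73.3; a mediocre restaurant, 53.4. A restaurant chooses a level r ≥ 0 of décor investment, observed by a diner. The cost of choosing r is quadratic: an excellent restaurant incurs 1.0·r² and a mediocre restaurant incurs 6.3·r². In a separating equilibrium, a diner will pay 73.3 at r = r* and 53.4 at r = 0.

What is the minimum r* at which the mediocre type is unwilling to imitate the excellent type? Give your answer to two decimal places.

1.78

The mediocre type at r = 0 receives 53.4; imitating at r* yields 73.3 − 6.3·r*².
Indifference: 53.4 = 73.3 − 6.3·r*², so r*² = (73.3 − 53.4) / 6.3 ≈ 3.1587.
r* = √3.1587 ≈ 1.78.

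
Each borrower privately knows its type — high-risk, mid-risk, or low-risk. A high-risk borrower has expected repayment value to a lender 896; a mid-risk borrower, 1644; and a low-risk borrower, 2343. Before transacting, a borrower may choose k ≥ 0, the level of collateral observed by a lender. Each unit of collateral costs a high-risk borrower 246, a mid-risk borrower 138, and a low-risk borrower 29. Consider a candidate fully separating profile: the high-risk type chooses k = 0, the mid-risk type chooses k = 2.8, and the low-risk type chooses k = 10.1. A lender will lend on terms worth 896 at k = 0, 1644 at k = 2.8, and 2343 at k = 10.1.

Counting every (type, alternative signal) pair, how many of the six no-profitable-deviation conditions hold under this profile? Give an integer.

Low-risk (own payoff 2343 − 29×10.1 = 2050.1): to k=0 gives 896 → no gain ✓; to k=2.8 gives 1644 − 29×2.8 = 1562.8 → no gain ✓.
High-risk (own payoff 896): to k=2.8 gives 1644 − 246×2.8 = 955.2 → profitable ✗; to k=10.1 gives 2343 − 246×10.1 = -141.6 → no gain ✓.
Mid-risk (own payoff 1644 − 138×2.8 = 1257.6): to k=0 gives 896 → no gain ✓; to k=10.1 gives 2343 − 138×10.1 = 949.2 → no gain ✓.
5 of the 6 constraints hold; not an equilibrium.

5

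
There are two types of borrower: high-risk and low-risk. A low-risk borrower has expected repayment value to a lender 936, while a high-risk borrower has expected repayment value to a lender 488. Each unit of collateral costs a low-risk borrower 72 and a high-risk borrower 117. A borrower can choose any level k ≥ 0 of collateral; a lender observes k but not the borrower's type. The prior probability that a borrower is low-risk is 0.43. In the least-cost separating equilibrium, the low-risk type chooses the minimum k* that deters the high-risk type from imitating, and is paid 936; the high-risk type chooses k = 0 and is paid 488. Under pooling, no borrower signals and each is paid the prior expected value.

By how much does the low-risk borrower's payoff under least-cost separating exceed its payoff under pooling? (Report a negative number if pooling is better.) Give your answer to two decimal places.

Least-cost separating signal: k* solves 488 = 936 − 117·k*, so k* = (936 − 488)/117 ≈ 3.8291.
Low-risk type's separating payoff: 936 − 72 × k* = 936 − 72 × (936 − 488)/117 = 936 − 32256/117 ≈ 660.3077.
Pooling payoff: 0.43 × 936 + 0.57 × 488 = 680.64.
Difference: 660.3077 − 680.64 = -20.3323, i.e. -20.33 to two decimal places.
The low-risk type would prefer the pooling outcome.

-20.33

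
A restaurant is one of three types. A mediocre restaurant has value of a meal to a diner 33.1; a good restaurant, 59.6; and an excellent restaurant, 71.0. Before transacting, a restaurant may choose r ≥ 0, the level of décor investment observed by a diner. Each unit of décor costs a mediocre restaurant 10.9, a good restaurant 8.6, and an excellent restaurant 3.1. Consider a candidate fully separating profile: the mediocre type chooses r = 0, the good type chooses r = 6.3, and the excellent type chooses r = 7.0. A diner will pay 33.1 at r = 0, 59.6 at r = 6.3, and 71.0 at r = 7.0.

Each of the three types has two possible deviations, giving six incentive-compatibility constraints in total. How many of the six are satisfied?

4

Mediocre (own payoff 33.1): to r=6.3 gives 59.6 − 10.9×6.3 = -9.07 → no gain ✓; to r=7.0 gives 71.0 − 10.9×7.0 = -5.3 → no gain ✓.
Good (own payoff 59.6 − 8.6×6.3 = 5.42): to r=0 gives 33.1 → profitable ✗; to r=7.0 gives 71.0 − 8.6×7.0 = 10.8 → profitable ✗.
Excellent (own payoff 71.0 − 3.1×7.0 = 49.3): to r=0 gives 33.1 → no gain ✓; to r=6.3 gives 59.6 − 3.1×6.3 = 40.07 → no gain ✓.
4 of the 6 constraints hold; not an equilibrium.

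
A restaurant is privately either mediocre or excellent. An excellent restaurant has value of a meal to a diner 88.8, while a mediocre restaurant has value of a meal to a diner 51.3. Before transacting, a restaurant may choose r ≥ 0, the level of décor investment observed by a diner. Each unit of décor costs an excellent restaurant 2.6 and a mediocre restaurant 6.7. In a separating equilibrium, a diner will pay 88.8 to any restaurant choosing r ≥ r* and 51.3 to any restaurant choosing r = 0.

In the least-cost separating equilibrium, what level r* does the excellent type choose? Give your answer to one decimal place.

5.6

A mediocre restaurant choosing r = 0 receives 51.3.
Imitating at r* instead would pay 88.8 at cost 6.7·r*, netting 88.8 − 6.7·r*.
Indifference: 51.3 = 88.8 − 6.7·r*, so r* = (88.8 − 51.3) / 6.7 ≈ 5.6.
At r* the mediocre type's incentive constraint just binds; the excellent type strictly prefers r* since its per-unit cost is lower.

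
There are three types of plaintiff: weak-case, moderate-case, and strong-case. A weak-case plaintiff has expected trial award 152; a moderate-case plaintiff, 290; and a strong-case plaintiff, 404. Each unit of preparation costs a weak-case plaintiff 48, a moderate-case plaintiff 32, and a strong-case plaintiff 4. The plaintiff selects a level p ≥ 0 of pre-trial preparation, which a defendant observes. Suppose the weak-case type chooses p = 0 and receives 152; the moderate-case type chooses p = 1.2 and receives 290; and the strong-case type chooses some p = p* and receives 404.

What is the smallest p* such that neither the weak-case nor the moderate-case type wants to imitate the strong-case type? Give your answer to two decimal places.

Weak-case type (on-path payoff 152) won't mimic when 152 ≥ 404 − 48·p*, i.e. p* ≥ 5.25.
Moderate-case type (on-path payoff 290 − 32×1.2 = 251.6) won't mimic when 251.6 ≥ 404 − 32·p*, i.e. p* ≥ 4.76.
Both must hold, so p* = max(5.25, 4.76) = 5.25. The weak-case type's constraint binds.

5.25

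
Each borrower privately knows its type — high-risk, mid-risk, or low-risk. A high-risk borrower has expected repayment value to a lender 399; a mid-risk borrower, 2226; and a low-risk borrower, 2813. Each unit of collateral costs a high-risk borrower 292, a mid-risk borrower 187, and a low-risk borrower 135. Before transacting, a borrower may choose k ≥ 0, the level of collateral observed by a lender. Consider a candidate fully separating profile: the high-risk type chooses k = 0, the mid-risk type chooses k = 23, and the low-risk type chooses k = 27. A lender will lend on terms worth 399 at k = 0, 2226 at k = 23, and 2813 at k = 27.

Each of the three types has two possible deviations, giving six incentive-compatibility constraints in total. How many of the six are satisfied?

4

Low-risk (own payoff 2813 − 135×27 = -832): to k=0 gives 399 → profitable ✗; to k=23 gives 2226 − 135×23 = -879 → no gain ✓.
High-risk (own payoff 399): to k=23 gives 2226 − 292×23 = -4490 → no gain ✓; to k=27 gives 2813 − 292×27 = -5071 → no gain ✓.
Mid-risk (own payoff 2226 − 187×23 = -2075): to k=0 gives 399 → profitable ✗; to k=27 gives 2813 − 187×27 = -2236 → no gain ✓.
4 of the 6 constraints hold; not an equilibrium.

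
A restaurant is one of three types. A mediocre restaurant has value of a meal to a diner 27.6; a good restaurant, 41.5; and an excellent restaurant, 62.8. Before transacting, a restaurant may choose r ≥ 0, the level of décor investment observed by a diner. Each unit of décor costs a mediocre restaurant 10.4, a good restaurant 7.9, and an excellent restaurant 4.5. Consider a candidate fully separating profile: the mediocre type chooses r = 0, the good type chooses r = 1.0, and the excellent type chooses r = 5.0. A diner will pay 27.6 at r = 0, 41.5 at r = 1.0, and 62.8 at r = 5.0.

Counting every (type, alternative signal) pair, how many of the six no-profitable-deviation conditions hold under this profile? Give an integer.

5

Excellent (own payoff 62.8 − 4.5×5.0 = 40.3): to r=0 gives 27.6 → no gain ✓; to r=1.0 gives 41.5 − 4.5×1.0 = 37 → no gain ✓.
Good (own payoff 41.5 − 7.9×1.0 = 33.6): to r=0 gives 27.6 → no gain ✓; to r=5.0 gives 62.8 − 7.9×5.0 = 23.3 → no gain ✓.
Mediocre (own payoff 27.6): to r=1.0 gives 41.5 − 10.4×1.0 = 31.1 → profitable ✗; to r=5.0 gives 62.8 − 10.4×5.0 = 10.8 → no gain ✓.
5 of the 6 constraints hold; not an equilibrium.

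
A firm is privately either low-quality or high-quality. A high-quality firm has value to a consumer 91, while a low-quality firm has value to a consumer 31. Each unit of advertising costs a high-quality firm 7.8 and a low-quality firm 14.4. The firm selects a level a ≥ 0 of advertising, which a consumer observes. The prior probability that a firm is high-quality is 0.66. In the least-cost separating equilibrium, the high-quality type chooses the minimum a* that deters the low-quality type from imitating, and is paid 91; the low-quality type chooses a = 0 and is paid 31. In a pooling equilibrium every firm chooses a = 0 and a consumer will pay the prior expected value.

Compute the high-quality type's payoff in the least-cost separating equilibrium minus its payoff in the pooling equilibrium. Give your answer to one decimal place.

Least-cost separating signal: a* solves 31 = 91 − 14.4·a*, so a* = (91 − 31)/14.4 ≈ 4.1667.
High-quality type's separating payoff: 91 − 7.8 × a* = 91 − 7.8 × (91 − 31)/14.4 = 91 − 468/14.4 = 58.5.
Pooling payoff: 0.66 × 91 + 0.34 × 31 = 70.6.
Difference: 58.5 − 70.6 = -12.1.
The high-quality type would prefer the pooling outcome.

-12.1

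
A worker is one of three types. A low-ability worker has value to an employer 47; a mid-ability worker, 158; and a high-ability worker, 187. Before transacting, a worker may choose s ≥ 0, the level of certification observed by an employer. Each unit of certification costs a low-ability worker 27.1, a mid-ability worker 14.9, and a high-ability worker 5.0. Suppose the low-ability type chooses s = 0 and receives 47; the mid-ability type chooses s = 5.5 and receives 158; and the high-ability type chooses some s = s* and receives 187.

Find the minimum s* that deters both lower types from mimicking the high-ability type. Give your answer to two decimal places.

7.45

Low-ability type (on-path payoff 47) won't mimic when 47 ≥ 187 − 27.1·s*, i.e. s* ≥ 5.17.
Mid-ability type (on-path payoff 158 − 14.9×5.5 = 76.05) won't mimic when 76.05 ≥ 187 − 14.9·s*, i.e. s* ≥ 7.45.
Both must hold, so s* = max(5.17, 7.45) = 7.45. The mid-ability type's constraint binds.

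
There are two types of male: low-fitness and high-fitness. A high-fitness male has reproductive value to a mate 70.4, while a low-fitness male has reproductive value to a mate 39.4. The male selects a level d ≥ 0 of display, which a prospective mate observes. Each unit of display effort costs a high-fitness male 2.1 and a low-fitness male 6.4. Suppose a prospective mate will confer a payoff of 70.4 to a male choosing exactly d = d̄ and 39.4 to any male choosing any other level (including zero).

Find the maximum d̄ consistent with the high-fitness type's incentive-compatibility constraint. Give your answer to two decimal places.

14.76

Choosing d̄ yields the high-fitness type 70.4 − 2.1·d̄; choosing zero yields 39.4.
The high-fitness type is indifferent at 70.4 − 2.1·d̄ = 39.4, i.e. d̄ = (70.4 − 39.4) / 2.1 ≈ 14.76.
For any d̄ above 14.76 the high-fitness type would rather pool at zero, so separation collapses.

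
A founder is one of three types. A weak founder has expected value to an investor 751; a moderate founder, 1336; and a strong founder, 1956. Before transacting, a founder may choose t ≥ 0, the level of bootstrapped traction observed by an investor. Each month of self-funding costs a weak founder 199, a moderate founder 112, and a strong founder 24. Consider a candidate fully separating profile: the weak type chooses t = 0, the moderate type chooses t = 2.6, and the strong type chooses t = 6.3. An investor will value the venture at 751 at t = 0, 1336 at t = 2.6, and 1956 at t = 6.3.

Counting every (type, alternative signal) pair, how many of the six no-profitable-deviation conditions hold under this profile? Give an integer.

4

Weak (own payoff 751): to t=2.6 gives 1336 − 199×2.6 = 818.6 → profitable ✗; to t=6.3 gives 1956 − 199×6.3 = 702.3 → no gain ✓.
Moderate (own payoff 1336 − 112×2.6 = 1044.8): to t=0 gives 751 → no gain ✓; to t=6.3 gives 1956 − 112×6.3 = 1250.4 → profitable ✗.
Strong (own payoff 1956 − 24×6.3 = 1804.8): to t=0 gives 751 → no gain ✓; to t=2.6 gives 1336 − 24×2.6 = 1273.6 → no gain ✓.
4 of the 6 constraints hold; not an equilibrium.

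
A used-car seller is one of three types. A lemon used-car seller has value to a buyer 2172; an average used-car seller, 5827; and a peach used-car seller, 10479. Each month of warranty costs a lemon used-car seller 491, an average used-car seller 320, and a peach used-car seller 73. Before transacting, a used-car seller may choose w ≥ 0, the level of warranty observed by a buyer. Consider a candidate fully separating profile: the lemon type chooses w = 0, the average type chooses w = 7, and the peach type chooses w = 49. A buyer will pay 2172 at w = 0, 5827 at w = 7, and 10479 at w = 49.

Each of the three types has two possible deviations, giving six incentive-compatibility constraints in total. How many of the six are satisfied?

5

Peach (own payoff 10479 − 73×49 = 6902): to w=0 gives 2172 → no gain ✓; to w=7 gives 5827 − 73×7 = 5316 → no gain ✓.
Average (own payoff 5827 − 320×7 = 3587): to w=0 gives 2172 → no gain ✓; to w=49 gives 10479 − 320×49 = -5201 → no gain ✓.
Lemon (own payoff 2172): to w=7 gives 5827 − 491×7 = 2390 → profitable ✗; to w=49 gives 10479 − 491×49 = -13580 → no gain ✓.
5 of the 6 constraints hold; not an equilibrium.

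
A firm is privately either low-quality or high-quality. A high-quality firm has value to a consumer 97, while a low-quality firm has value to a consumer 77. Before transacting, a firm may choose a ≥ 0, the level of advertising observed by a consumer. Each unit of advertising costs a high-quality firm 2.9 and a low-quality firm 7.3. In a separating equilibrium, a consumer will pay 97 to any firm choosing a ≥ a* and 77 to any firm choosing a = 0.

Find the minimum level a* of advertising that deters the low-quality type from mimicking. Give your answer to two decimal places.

A low-quality firm choosing a = 0 receives 77.
Imitating at a* instead would pay 97 at cost 7.3·a*, netting 97 − 7.3·a*.
Indifference: 77 = 97 − 7.3·a*, so a* = (97 − 77) / 7.3 ≈ 2.74.
This is the low-quality type's binding incentive-compatibility constraint; any a ≥ 2.74 sustains separation on that side.

2.74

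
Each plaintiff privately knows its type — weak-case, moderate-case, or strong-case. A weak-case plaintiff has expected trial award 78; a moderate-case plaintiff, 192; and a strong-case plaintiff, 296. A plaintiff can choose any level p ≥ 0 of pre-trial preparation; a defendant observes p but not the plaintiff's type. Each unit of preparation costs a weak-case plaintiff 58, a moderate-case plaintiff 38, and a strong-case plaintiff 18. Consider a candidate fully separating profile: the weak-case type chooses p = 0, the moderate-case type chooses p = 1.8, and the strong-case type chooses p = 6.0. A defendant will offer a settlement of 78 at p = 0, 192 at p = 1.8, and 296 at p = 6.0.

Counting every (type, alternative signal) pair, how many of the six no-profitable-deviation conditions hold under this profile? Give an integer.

Weak-case (own payoff 78): to p=1.8 gives 192 − 58×1.8 = 87.6 → profitable ✗; to p=6.0 gives 296 − 58×6.0 = -52 → no gain ✓.
Strong-case (own payoff 296 − 18×6.0 = 188): to p=0 gives 78 → no gain ✓; to p=1.8 gives 192 − 18×1.8 = 159.6 → no gain ✓.
Moderate-case (own payoff 192 − 38×1.8 = 123.6): to p=0 gives 78 → no gain ✓; to p=6.0 gives 296 − 38×6.0 = 68 → no gain ✓.
5 of the 6 constraints hold; not an equilibrium.

5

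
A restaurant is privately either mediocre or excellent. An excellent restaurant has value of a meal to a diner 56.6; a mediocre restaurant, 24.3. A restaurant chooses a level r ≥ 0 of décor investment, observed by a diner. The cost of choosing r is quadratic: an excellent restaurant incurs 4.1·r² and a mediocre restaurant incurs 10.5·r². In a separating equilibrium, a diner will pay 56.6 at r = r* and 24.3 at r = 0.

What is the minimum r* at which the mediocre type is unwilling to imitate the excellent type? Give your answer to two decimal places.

1.75

The mediocre type at r = 0 receives 24.3; imitating at r* yields 56.6 − 10.5·r*².
Indifference: 24.3 = 56.6 − 10.5·r*², so r*² = (56.6 − 24.3) / 10.5 ≈ 3.0762.
r* = √3.0762 ≈ 1.75.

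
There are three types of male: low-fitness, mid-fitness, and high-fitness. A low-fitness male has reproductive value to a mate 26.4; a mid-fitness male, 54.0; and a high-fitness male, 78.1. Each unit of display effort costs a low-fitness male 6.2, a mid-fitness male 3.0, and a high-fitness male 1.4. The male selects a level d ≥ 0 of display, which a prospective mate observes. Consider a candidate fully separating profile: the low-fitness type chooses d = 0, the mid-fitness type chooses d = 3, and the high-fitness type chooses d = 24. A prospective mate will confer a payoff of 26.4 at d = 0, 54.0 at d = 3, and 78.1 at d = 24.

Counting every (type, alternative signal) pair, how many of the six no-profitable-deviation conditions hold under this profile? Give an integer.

4

Low-fitness (own payoff 26.4): to d=3 gives 54.0 − 6.2×3 = 35.4 → profitable ✗; to d=24 gives 78.1 − 6.2×24 = -70.7 → no gain ✓.
Mid-fitness (own payoff 54.0 − 3.0×3 = 45): to d=0 gives 26.4 → no gain ✓; to d=24 gives 78.1 − 3.0×24 = 6.1 → no gain ✓.
High-fitness (own payoff 78.1 − 1.4×24 = 44.5): to d=0 gives 26.4 → no gain ✓; to d=3 gives 54.0 − 1.4×3 = 49.8 → profitable ✗.
4 of the 6 constraints hold; not an equilibrium.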